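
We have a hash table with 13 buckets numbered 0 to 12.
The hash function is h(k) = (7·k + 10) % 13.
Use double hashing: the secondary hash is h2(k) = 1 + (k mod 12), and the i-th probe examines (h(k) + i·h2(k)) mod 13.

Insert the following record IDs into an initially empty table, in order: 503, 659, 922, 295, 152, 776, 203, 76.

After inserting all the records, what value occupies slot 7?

659

503 hashes to 8; slot 8 is free -> place at 8.
659 hashes to 8, h2=12; 8 taken -> place at 7.
922 hashes to 3; slot 3 is free -> place at 3.
295 hashes to 8, h2=8; 8,3 taken -> place at 11.
152 hashes to 8, h2=9; 8 taken -> place at 4.
776 hashes to 8, h2=9; 8,4 taken -> place at 0.
203 hashes to 1; slot 1 is free -> place at 1.
76 hashes to 9; slot 9 is free -> place at 9.
Table: [776, 203, ∅, 922, 152, ∅, ∅, 659, 503, 76, ∅, 295, ∅]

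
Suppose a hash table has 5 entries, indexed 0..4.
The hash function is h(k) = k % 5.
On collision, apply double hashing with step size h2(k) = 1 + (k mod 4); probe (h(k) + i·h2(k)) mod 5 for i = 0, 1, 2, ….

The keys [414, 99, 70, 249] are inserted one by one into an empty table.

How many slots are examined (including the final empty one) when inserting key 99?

Insert 414: h=4, slot 4 empty => index 4.
Insert 99: h=4, h2=4, slot 4 occupied => index 3.
Insert 70: h=0, slot 0 empty => index 0.
Insert 249: h=4, h2=2, slot 4 occupied => index 1.
Table: [70, 249, ., 99, 414]

2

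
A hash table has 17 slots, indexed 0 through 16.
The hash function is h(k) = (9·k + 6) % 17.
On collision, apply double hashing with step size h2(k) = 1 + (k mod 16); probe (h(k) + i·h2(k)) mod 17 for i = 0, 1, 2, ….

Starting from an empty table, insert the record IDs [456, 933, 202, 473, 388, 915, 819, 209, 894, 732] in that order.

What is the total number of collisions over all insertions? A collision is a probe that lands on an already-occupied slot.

456 hashes to 13; slot 13 is free → place at 13.
933 hashes to 5; slot 5 is free → place at 5.
202 hashes to 5, h2=11; 5 taken → place at 16.
473 hashes to 13, h2=10; 13 taken → place at 6.
388 hashes to 13, h2=5; 13 taken → place at 1.
915 hashes to 13, h2=4; 13 taken → place at 0.
819 hashes to 16, h2=4; 16 taken → place at 3.
209 hashes to 0, h2=2; 0 taken → place at 2.
894 hashes to 11; slot 11 is free → place at 11.
732 hashes to 15; slot 15 is free → place at 15.
Table: [915, 388, 209, 819, ∅, 933, 473, ∅, ∅, ∅, ∅, 894, ∅, 456, ∅, 732, 202]

6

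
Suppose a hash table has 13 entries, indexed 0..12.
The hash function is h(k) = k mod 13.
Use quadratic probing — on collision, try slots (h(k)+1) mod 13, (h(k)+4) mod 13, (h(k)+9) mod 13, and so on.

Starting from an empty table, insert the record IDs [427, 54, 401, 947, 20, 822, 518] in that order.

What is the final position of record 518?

1

427 hashes to 11; slot 11 is free → place at 11.
54 hashes to 2; slot 2 is free → place at 2.
401 hashes to 11; 11 taken → place at 12.
947 hashes to 11; 11,12,2 taken → place at 7.
20 hashes to 7; 7 taken → place at 8.
822 hashes to 3; slot 3 is free → place at 3.
518 hashes to 11; 11,12,2,7 taken → place at 1.
Table: [—, 518, 54, 822, —, —, —, 947, 20, —, —, 427, 401]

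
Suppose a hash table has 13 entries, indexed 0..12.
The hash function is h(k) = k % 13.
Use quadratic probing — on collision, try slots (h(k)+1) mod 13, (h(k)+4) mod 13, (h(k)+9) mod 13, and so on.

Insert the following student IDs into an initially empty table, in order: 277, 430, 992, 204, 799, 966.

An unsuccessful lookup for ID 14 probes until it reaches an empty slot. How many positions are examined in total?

Insert 277: h=4, slot 4 empty => index 4.
Insert 430: h=1, slot 1 empty => index 1.
Insert 992: h=4, slot 4 occupied => index 5.
Insert 204: h=9, slot 9 empty => index 9.
Insert 799: h=6, slot 6 empty => index 6.
Insert 966: h=4, slots 4,5 occupied => index 8.
Table: [—, 430, —, —, 277, 992, 799, —, 966, 204, —, —, —]
Lookup 14: h=1, probe 1,2 → slot 2 empty, not found.

2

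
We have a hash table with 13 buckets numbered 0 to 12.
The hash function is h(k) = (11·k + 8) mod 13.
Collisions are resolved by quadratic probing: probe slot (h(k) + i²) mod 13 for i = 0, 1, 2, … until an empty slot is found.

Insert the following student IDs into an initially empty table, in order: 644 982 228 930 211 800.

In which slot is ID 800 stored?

Insert 644: h=7, slot 7 empty => index 7.
Insert 982: h=7, slot 7 occupied => index 8.
Insert 228: h=7, slots 7,8 occupied => index 11.
Insert 930: h=7, slots 7,8,11 occupied => index 3.
Insert 211: h=2, slot 2 empty => index 2.
Insert 800: h=7, slots 7,8,11,3 occupied => index 10.
Table: [., ., 211, 930, ., ., ., 644, 982, ., 800, 228, .]

10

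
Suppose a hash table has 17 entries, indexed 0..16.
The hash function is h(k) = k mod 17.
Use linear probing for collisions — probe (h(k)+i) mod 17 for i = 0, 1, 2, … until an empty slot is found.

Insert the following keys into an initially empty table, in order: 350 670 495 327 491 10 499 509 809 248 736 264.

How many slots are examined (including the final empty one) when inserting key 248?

350: h=10 → slot 10
670: h=7 → slot 7
495: h=2 → slot 2
327: h=4 → slot 4
491: h=15 → slot 15
10: h=10, probe 10,11 → slot 11
499: h=6 → slot 6
509: h=16 → slot 16
809: h=10, probe 10,11,12 → slot 12
248: h=10, probe 10,11,12,13 → slot 13
736: h=5 → slot 5
264: h=9 → slot 9
Table: [_, _, 495, _, 327, 736, 499, 670, _, 264, 350, 10, 809, 248, _, 491, 509]

4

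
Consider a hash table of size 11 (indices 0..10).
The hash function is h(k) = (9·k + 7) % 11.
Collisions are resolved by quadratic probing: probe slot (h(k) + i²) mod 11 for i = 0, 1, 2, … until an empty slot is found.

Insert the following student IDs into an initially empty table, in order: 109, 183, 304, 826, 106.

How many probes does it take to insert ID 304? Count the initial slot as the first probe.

109: h=9 => slot 9
183: h=4 => slot 4
304: h=4, probe 4,5 => slot 5
826: h=5, probe 5,6 => slot 6
106: h=4, probe 4,5,8 => slot 8
Table: [., ., ., ., 183, 304, 826, ., 106, 109, .]

2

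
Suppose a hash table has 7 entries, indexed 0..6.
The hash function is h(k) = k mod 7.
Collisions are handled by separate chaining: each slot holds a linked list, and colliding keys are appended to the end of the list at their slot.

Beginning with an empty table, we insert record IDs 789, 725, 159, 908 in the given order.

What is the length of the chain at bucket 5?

3

789 -> bucket 5
725 -> bucket 4
159 -> bucket 5 (collision)
908 -> bucket 5 (collision)
Final buckets:
0: ∅
1: ∅
2: ∅
3: ∅
4: 725
5: 789 -> 159 -> 908
6: ∅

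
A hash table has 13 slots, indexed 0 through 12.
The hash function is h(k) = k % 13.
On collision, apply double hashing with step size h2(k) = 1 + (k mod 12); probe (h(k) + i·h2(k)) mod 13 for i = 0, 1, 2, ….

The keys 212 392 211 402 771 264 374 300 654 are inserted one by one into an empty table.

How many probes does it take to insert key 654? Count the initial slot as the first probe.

Insert 212: h=4, slot 4 empty -> index 4.
Insert 392: h=2, slot 2 empty -> index 2.
Insert 211: h=3, slot 3 empty -> index 3.
Insert 402: h=12, slot 12 empty -> index 12.
Insert 771: h=4, h2=4, slot 4 occupied -> index 8.
Insert 264: h=4, h2=1, slot 4 occupied -> index 5.
Insert 374: h=10, slot 10 empty -> index 10.
Insert 300: h=1, slot 1 empty -> index 1.
Insert 654: h=4, h2=7, slot 4 occupied -> index 11.
Table: [_, 300, 392, 211, 212, 264, _, _, 771, _, 374, 654, 402]

2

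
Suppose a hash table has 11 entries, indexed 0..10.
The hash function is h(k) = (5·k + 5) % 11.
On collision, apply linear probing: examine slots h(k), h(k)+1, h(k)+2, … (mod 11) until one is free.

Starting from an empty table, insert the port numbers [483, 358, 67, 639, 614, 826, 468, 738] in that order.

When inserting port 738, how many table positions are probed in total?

7

483 hashes to 0; slot 0 is free → place at 0.
358 hashes to 2; slot 2 is free → place at 2.
67 hashes to 10; slot 10 is free → place at 10.
639 hashes to 10; 10,0 taken → place at 1.
614 hashes to 6; slot 6 is free → place at 6.
826 hashes to 10; 10,0,1,2 taken → place at 3.
468 hashes to 2; 2,3 taken → place at 4.
738 hashes to 10; 10,0,1,2,3,4 taken → place at 5.
Table: [483, 639, 358, 826, 468, 738, 614, _, _, _, 67]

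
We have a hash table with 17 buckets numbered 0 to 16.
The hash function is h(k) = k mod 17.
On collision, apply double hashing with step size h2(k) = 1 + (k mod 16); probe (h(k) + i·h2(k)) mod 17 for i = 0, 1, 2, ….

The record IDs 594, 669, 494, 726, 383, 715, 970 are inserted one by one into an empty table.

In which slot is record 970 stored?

594: h=16 → slot 16
669: h=6 → slot 6
494: h=1 → slot 1
726: h=12 → slot 12
383: h=9 → slot 9
715: h=1, h2=12, probe 1,13 → slot 13
970: h=1, h2=11, probe 1,12,6,0 → slot 0
Table: [970, 494, ., ., ., ., 669, ., ., 383, ., ., 726, 715, ., ., 594]

0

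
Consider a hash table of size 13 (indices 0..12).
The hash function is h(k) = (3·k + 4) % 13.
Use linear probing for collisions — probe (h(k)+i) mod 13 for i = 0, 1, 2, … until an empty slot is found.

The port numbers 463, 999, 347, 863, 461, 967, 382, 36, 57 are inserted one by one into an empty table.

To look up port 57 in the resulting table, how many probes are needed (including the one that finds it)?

7

Insert 463: h=2, slot 2 empty → index 2.
Insert 999: h=11, slot 11 empty → index 11.
Insert 347: h=5, slot 5 empty → index 5.
Insert 863: h=6, slot 6 empty → index 6.
Insert 461: h=9, slot 9 empty → index 9.
Insert 967: h=6, slot 6 occupied → index 7.
Insert 382: h=6, slots 6,7 occupied → index 8.
Insert 36: h=8, slots 8,9 occupied → index 10.
Insert 57: h=6, slots 6,7,8,9,10,11 occupied → index 12.
Table: [., ., 463, ., ., 347, 863, 967, 382, 461, 36, 999, 57]
Lookup 57: h=6, probe 6,7,8,9,10,11,12 → found at 12.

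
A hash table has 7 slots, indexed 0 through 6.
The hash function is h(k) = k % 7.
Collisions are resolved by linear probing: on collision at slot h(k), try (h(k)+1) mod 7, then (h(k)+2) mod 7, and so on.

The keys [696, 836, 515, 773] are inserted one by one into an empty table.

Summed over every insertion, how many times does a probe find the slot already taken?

5

696: h=3 → slot 3
836: h=3, probe 3,4 → slot 4
515: h=4, probe 4,5 → slot 5
773: h=3, probe 3,4,5,6 → slot 6
Table: [_, _, _, 696, 836, 515, 773]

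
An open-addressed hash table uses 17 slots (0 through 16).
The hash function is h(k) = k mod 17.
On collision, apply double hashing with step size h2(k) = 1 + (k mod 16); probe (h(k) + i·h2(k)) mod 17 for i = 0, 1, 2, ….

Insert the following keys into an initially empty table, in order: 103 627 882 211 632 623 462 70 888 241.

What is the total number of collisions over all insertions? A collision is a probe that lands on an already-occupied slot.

Insert 103: h=1, slot 1 empty => index 1.
Insert 627: h=15, slot 15 empty => index 15.
Insert 882: h=15, h2=3, slots 15,1 occupied => index 4.
Insert 211: h=7, slot 7 empty => index 7.
Insert 632: h=3, slot 3 empty => index 3.
Insert 623: h=11, slot 11 empty => index 11.
Insert 462: h=3, h2=15, slots 3,1 occupied => index 16.
Insert 70: h=2, slot 2 empty => index 2.
Insert 888: h=4, h2=9, slot 4 occupied => index 13.
Insert 241: h=3, h2=2, slot 3 occupied => index 5.
Table: [∅, 103, 70, 632, 882, 241, ∅, 211, ∅, ∅, ∅, 623, ∅, 888, ∅, 627, 462]

6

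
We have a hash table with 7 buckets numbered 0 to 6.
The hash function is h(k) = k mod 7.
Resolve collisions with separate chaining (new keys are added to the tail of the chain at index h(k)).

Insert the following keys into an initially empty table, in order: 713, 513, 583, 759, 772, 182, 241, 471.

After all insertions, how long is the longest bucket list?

Insert 713: h=6, bucket 6 empty -> new chain.
Insert 513: h=2, bucket 2 empty -> new chain.
Insert 583: h=2, bucket 2 nonempty -> append to chain.
Insert 759: h=3, bucket 3 empty -> new chain.
Insert 772: h=2, bucket 2 nonempty -> append to chain.
Insert 182: h=0, bucket 0 empty -> new chain.
Insert 241: h=3, bucket 3 nonempty -> append to chain.
Insert 471: h=2, bucket 2 nonempty -> append to chain.
Final buckets:
0: 182
1: -
2: 513 -> 583 -> 772 -> 471
3: 759 -> 241
4: -
5: -
6: 713

4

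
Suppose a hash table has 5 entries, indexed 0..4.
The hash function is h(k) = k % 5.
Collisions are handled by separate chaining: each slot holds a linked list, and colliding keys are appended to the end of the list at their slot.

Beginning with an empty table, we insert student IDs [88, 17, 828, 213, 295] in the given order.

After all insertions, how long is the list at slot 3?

Insert 88: h=3, bucket 3 empty -> new chain.
Insert 17: h=2, bucket 2 empty -> new chain.
Insert 828: h=3, bucket 3 nonempty -> append to chain.
Insert 213: h=3, bucket 3 nonempty -> append to chain.
Insert 295: h=0, bucket 0 empty -> new chain.
Final buckets:
0: 295
1: ∅
2: 17
3: 88 -> 828 -> 213
4: ∅

3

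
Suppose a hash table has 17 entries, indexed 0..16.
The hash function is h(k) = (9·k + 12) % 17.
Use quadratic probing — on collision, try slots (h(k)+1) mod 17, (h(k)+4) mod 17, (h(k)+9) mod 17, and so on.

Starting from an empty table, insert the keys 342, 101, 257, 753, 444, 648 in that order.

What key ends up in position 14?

257

342 hashes to 13; slot 13 is free -> place at 13.
101 hashes to 3; slot 3 is free -> place at 3.
257 hashes to 13; 13 taken -> place at 14.
753 hashes to 6; slot 6 is free -> place at 6.
444 hashes to 13; 13,14 taken -> place at 0.
648 hashes to 13; 13,14,0 taken -> place at 5.
Table: [444, ., ., 101, ., 648, 753, ., ., ., ., ., ., 342, 257, ., .]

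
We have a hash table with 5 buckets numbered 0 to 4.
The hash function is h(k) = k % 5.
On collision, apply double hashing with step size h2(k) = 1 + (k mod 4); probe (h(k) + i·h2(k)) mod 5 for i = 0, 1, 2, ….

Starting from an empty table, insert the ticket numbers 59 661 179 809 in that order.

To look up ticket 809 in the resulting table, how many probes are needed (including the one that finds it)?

4

59: h=4 -> slot 4
661: h=1 -> slot 1
179: h=4, h2=4, probe 4,3 -> slot 3
809: h=4, h2=2, probe 4,1,3,0 -> slot 0
Table: [809, 661, ∅, 179, 59]
Lookup 809: h=4, h2=2, probe 4,1,3,0 → found at 0.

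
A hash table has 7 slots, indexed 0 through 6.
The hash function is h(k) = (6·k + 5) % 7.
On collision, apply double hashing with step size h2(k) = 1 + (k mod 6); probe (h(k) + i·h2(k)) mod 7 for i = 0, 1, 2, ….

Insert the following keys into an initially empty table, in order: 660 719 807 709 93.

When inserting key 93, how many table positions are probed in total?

660: h=3 -> slot 3
719: h=0 -> slot 0
807: h=3, h2=4, probe 3,0,4 -> slot 4
709: h=3, h2=2, probe 3,5 -> slot 5
93: h=3, h2=4, probe 3,0,4,1 -> slot 1
Table: [719, 93, _, 660, 807, 709, _]

4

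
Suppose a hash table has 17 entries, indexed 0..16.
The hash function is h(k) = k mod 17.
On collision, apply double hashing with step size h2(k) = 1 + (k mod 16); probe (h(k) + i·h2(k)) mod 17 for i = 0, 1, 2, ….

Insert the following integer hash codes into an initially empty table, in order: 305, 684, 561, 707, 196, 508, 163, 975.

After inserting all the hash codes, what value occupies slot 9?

305: h=16 → slot 16
684: h=4 → slot 4
561: h=0 → slot 0
707: h=10 → slot 10
196: h=9 → slot 9
508: h=15 → slot 15
163: h=10, h2=4, probe 10,14 → slot 14
975: h=6 → slot 6
Table: [561, ., ., ., 684, ., 975, ., ., 196, 707, ., ., ., 163, 508, 305]

196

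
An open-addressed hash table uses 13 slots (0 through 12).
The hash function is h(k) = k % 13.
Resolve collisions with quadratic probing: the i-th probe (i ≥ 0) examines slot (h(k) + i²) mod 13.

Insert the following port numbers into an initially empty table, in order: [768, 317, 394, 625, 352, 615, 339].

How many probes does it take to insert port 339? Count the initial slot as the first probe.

Insert 768: h=1, slot 1 empty => index 1.
Insert 317: h=5, slot 5 empty => index 5.
Insert 394: h=4, slot 4 empty => index 4.
Insert 625: h=1, slot 1 occupied => index 2.
Insert 352: h=1, slots 1,2,5 occupied => index 10.
Insert 615: h=4, slots 4,5 occupied => index 8.
Insert 339: h=1, slots 1,2,5,10,4 occupied => index 0.
Table: [339, 768, 625, ∅, 394, 317, ∅, ∅, 615, ∅, 352, ∅, ∅]

6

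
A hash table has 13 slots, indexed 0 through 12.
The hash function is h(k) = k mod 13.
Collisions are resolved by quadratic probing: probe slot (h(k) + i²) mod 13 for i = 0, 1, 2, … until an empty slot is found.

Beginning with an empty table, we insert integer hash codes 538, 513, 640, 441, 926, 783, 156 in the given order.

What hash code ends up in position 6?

513

538: h=5 → slot 5
513: h=6 → slot 6
640: h=3 → slot 3
441: h=12 → slot 12
926: h=3, probe 3,4 → slot 4
783: h=3, probe 3,4,7 → slot 7
156: h=0 → slot 0
Table: [156, -, -, 640, 926, 538, 513, 783, -, -, -, -, 441]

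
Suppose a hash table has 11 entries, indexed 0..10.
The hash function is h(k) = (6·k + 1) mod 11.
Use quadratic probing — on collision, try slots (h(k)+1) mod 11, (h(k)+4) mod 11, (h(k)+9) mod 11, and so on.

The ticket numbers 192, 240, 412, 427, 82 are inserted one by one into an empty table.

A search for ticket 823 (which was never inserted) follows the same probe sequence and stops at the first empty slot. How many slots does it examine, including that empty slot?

3

Insert 192: h=9, slot 9 empty -> index 9.
Insert 240: h=0, slot 0 empty -> index 0.
Insert 412: h=9, slot 9 occupied -> index 10.
Insert 427: h=0, slot 0 occupied -> index 1.
Insert 82: h=9, slots 9,10 occupied -> index 2.
Table: [240, 427, 82, _, _, _, _, _, _, 192, 412]
Lookup 823: h=0, probe 0,1,4 → slot 4 empty, not found.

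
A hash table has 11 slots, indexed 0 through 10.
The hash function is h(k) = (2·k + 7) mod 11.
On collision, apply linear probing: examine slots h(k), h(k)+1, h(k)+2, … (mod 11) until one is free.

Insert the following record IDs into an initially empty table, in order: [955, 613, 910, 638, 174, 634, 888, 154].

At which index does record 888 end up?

955: h=3 => slot 3
613: h=1 => slot 1
910: h=1, probe 1,2 => slot 2
638: h=7 => slot 7
174: h=3, probe 3,4 => slot 4
634: h=10 => slot 10
888: h=1, probe 1,2,3,4,5 => slot 5
154: h=7, probe 7,8 => slot 8
Table: [_, 613, 910, 955, 174, 888, _, 638, 154, _, 634]

5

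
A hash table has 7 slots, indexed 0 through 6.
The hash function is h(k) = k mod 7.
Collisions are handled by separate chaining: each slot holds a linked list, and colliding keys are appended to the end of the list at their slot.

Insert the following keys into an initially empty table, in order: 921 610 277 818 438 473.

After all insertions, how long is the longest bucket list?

4

921 -> bucket 4
610 -> bucket 1
277 -> bucket 4 (collision)
818 -> bucket 6
438 -> bucket 4 (collision)
473 -> bucket 4 (collision)
Final buckets:
0: -
1: 610
2: -
3: -
4: 921 -> 277 -> 438 -> 473
5: -
6: 818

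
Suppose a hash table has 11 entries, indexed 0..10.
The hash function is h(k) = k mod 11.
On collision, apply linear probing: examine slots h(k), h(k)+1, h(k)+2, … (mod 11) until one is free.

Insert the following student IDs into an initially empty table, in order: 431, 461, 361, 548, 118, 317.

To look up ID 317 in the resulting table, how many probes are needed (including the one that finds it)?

4

431: h=2 -> slot 2
461: h=10 -> slot 10
361: h=9 -> slot 9
548: h=9, probe 9,10,0 -> slot 0
118: h=8 -> slot 8
317: h=9, probe 9,10,0,1 -> slot 1
Table: [548, 317, 431, —, —, —, —, —, 118, 361, 461]
Lookup 317: h=9, probe 9,10,0,1 → found at 1.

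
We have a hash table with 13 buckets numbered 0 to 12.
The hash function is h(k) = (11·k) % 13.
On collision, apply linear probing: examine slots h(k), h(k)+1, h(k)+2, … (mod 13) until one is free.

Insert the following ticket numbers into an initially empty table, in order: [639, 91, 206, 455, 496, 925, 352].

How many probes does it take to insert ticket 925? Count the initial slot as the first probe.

639: h=9 → slot 9
91: h=0 → slot 0
206: h=4 → slot 4
455: h=0, probe 0,1 → slot 1
496: h=9, probe 9,10 → slot 10
925: h=9, probe 9,10,11 → slot 11
352: h=11, probe 11,12 → slot 12
Table: [91, 455, ., ., 206, ., ., ., ., 639, 496, 925, 352]

3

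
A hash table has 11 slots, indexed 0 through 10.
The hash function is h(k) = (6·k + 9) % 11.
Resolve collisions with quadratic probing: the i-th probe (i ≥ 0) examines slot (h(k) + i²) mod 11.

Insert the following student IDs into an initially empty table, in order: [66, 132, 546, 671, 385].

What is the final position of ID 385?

66 hashes to 9; slot 9 is free -> place at 9.
132 hashes to 9; 9 taken -> place at 10.
546 hashes to 7; slot 7 is free -> place at 7.
671 hashes to 9; 9,10 taken -> place at 2.
385 hashes to 9; 9,10,2,7 taken -> place at 3.
Table: [., ., 671, 385, ., ., ., 546, ., 66, 132]

3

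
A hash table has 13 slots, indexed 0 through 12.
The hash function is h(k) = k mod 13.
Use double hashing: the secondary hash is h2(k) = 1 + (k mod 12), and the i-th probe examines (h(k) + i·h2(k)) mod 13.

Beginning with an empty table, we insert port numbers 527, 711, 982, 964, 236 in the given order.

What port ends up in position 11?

527 hashes to 7; slot 7 is free -> place at 7.
711 hashes to 9; slot 9 is free -> place at 9.
982 hashes to 7, h2=11; 7 taken -> place at 5.
964 hashes to 2; slot 2 is free -> place at 2.
236 hashes to 2, h2=9; 2 taken -> place at 11.
Table: [—, —, 964, —, —, 982, —, 527, —, 711, —, 236, —]

236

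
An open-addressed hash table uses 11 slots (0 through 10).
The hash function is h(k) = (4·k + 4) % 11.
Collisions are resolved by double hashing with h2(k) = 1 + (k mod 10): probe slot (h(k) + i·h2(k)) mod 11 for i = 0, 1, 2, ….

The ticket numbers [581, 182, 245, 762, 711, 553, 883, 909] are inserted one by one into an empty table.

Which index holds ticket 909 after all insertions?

4

581: h=7 → slot 7
182: h=6 → slot 6
245: h=5 → slot 5
762: h=5, h2=3, probe 5,8 → slot 8
711: h=10 → slot 10
553: h=5, h2=4, probe 5,9 → slot 9
883: h=5, h2=4, probe 5,9,2 → slot 2
909: h=10, h2=10, probe 10,9,8,7,6,5,4 → slot 4
Table: [∅, ∅, 883, ∅, 909, 245, 182, 581, 762, 553, 711]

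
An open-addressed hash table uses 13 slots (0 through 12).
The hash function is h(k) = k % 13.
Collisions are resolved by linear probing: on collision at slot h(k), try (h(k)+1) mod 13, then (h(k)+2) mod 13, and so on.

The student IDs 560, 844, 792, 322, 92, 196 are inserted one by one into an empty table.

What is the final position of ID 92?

2

Insert 560: h=1, slot 1 empty => index 1.
Insert 844: h=12, slot 12 empty => index 12.
Insert 792: h=12, slot 12 occupied => index 0.
Insert 322: h=10, slot 10 empty => index 10.
Insert 92: h=1, slot 1 occupied => index 2.
Insert 196: h=1, slots 1,2 occupied => index 3.
Table: [792, 560, 92, 196, _, _, _, _, _, _, 322, _, 844]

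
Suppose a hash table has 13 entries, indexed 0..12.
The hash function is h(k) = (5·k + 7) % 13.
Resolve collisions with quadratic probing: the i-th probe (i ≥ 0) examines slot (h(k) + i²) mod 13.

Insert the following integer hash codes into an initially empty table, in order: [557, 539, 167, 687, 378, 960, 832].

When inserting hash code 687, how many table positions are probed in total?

4

Insert 557: h=10, slot 10 empty -> index 10.
Insert 539: h=11, slot 11 empty -> index 11.
Insert 167: h=10, slots 10,11 occupied -> index 1.
Insert 687: h=10, slots 10,11,1 occupied -> index 6.
Insert 378: h=12, slot 12 empty -> index 12.
Insert 960: h=10, slots 10,11,1,6 occupied -> index 0.
Insert 832: h=7, slot 7 empty -> index 7.
Table: [960, 167, —, —, —, —, 687, 832, —, —, 557, 539, 378]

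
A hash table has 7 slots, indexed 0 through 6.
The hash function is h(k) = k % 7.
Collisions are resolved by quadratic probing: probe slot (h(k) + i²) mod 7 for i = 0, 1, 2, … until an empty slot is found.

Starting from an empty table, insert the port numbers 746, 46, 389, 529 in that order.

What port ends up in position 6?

Insert 746: h=4, slot 4 empty => index 4.
Insert 46: h=4, slot 4 occupied => index 5.
Insert 389: h=4, slots 4,5 occupied => index 1.
Insert 529: h=4, slots 4,5,1 occupied => index 6.
Table: [∅, 389, ∅, ∅, 746, 46, 529]

529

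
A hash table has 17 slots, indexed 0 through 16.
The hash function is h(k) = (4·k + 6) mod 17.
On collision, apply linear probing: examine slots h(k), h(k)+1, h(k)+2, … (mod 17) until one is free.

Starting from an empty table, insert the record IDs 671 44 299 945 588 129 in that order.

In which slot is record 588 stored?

Insert 671: h=4, slot 4 empty → index 4.
Insert 44: h=12, slot 12 empty → index 12.
Insert 299: h=12, slot 12 occupied → index 13.
Insert 945: h=12, slots 12,13 occupied → index 14.
Insert 588: h=12, slots 12,13,14 occupied → index 15.
Insert 129: h=12, slots 12,13,14,15 occupied → index 16.
Table: [_, _, _, _, 671, _, _, _, _, _, _, _, 44, 299, 945, 588, 129]

15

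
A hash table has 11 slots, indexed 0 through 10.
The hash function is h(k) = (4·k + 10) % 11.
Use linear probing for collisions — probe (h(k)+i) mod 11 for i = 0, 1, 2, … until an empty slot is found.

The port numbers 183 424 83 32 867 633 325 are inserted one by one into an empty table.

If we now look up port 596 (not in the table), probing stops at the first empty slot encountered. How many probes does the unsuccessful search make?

183: h=5 → slot 5
424: h=1 → slot 1
83: h=1, probe 1,2 → slot 2
32: h=6 → slot 6
867: h=2, probe 2,3 → slot 3
633: h=1, probe 1,2,3,4 → slot 4
325: h=1, probe 1,2,3,4,5,6,7 → slot 7
Table: [-, 424, 83, 867, 633, 183, 32, 325, -, -, -]
Lookup 596: h=7, probe 7,8 → slot 8 empty, not found.

2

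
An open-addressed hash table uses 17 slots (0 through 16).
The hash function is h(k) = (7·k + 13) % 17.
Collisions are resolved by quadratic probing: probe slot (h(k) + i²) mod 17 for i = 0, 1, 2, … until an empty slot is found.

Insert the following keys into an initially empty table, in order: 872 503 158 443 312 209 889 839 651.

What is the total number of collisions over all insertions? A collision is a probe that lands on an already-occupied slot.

Insert 872: h=14, slot 14 empty -> index 14.
Insert 503: h=15, slot 15 empty -> index 15.
Insert 158: h=14, slots 14,15 occupied -> index 1.
Insert 443: h=3, slot 3 empty -> index 3.
Insert 312: h=4, slot 4 empty -> index 4.
Insert 209: h=14, slots 14,15,1 occupied -> index 6.
Insert 889: h=14, slots 14,15,1,6 occupied -> index 13.
Insert 839: h=4, slot 4 occupied -> index 5.
Insert 651: h=14, slots 14,15,1,6,13,5 occupied -> index 16.
Table: [-, 158, -, 443, 312, 839, 209, -, -, -, -, -, -, 889, 872, 503, 651]

16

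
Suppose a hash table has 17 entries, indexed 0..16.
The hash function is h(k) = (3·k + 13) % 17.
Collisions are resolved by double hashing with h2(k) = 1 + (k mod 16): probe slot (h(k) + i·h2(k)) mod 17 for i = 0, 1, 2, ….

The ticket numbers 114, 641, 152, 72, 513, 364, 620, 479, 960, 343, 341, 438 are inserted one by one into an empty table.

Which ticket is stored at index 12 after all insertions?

343

114: h=15 → slot 15
641: h=15, h2=2, probe 15,0 → slot 0
152: h=10 → slot 10
72: h=8 → slot 8
513: h=5 → slot 5
364: h=0, h2=13, probe 0,13 → slot 13
620: h=3 → slot 3
479: h=5, h2=16, probe 5,4 → slot 4
960: h=3, h2=1, probe 3,4,5,6 → slot 6
343: h=5, h2=8, probe 5,13,4,12 → slot 12
341: h=16 → slot 16
438: h=1 → slot 1
Table: [641, 438, _, 620, 479, 513, 960, _, 72, _, 152, _, 343, 364, _, 114, 341]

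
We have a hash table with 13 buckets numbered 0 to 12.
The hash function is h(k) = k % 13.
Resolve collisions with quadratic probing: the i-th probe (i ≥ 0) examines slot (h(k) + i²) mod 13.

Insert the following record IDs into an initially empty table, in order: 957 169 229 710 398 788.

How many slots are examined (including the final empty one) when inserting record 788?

957: h=8 => slot 8
169: h=0 => slot 0
229: h=8, probe 8,9 => slot 9
710: h=8, probe 8,9,12 => slot 12
398: h=8, probe 8,9,12,4 => slot 4
788: h=8, probe 8,9,12,4,11 => slot 11
Table: [169, -, -, -, 398, -, -, -, 957, 229, -, 788, 710]

5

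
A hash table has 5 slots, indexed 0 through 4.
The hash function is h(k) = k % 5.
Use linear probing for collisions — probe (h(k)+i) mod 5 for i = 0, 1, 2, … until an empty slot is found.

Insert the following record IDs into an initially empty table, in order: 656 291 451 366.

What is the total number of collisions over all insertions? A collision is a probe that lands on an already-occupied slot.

6

656: h=1 → slot 1
291: h=1, probe 1,2 → slot 2
451: h=1, probe 1,2,3 → slot 3
366: h=1, probe 1,2,3,4 → slot 4
Table: [—, 656, 291, 451, 366]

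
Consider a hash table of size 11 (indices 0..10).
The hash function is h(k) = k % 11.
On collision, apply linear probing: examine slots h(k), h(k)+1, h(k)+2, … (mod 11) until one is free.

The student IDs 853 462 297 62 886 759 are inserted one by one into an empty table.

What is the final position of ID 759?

Insert 853: h=6, slot 6 empty -> index 6.
Insert 462: h=0, slot 0 empty -> index 0.
Insert 297: h=0, slot 0 occupied -> index 1.
Insert 62: h=7, slot 7 empty -> index 7.
Insert 886: h=6, slots 6,7 occupied -> index 8.
Insert 759: h=0, slots 0,1 occupied -> index 2.
Table: [462, 297, 759, -, -, -, 853, 62, 886, -, -]

2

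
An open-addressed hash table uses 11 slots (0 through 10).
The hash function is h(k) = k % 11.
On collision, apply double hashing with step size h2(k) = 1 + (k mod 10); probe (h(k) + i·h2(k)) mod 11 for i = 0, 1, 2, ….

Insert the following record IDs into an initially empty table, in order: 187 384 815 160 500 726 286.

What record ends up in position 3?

Insert 187: h=0, slot 0 empty => index 0.
Insert 384: h=10, slot 10 empty => index 10.
Insert 815: h=1, slot 1 empty => index 1.
Insert 160: h=6, slot 6 empty => index 6.
Insert 500: h=5, slot 5 empty => index 5.
Insert 726: h=0, h2=7, slot 0 occupied => index 7.
Insert 286: h=0, h2=7, slots 0,7 occupied => index 3.
Table: [187, 815, ∅, 286, ∅, 500, 160, 726, ∅, ∅, 384]

286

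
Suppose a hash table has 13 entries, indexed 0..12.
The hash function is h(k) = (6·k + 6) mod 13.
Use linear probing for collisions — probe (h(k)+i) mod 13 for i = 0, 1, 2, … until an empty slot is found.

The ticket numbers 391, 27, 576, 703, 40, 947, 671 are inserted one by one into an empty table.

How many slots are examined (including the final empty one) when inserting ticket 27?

2

391 hashes to 12; slot 12 is free -> place at 12.
27 hashes to 12; 12 taken -> place at 0.
576 hashes to 4; slot 4 is free -> place at 4.
703 hashes to 12; 12,0 taken -> place at 1.
40 hashes to 12; 12,0,1 taken -> place at 2.
947 hashes to 7; slot 7 is free -> place at 7.
671 hashes to 2; 2 taken -> place at 3.
Table: [27, 703, 40, 671, 576, _, _, 947, _, _, _, _, 391]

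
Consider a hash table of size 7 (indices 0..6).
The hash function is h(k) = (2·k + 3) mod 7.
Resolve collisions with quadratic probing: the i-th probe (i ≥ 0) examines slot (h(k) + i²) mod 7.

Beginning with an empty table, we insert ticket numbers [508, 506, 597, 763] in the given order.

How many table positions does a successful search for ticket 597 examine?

2

Insert 508: h=4, slot 4 empty => index 4.
Insert 506: h=0, slot 0 empty => index 0.
Insert 597: h=0, slot 0 occupied => index 1.
Insert 763: h=3, slot 3 empty => index 3.
Table: [506, 597, ., 763, 508, ., .]
Lookup 597: h=0, probe 0,1 → found at 1.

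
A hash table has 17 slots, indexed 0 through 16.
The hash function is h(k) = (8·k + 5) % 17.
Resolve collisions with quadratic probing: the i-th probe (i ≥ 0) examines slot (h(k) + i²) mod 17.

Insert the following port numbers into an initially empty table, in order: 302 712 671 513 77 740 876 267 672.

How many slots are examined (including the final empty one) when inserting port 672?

302 hashes to 7; slot 7 is free => place at 7.
712 hashes to 6; slot 6 is free => place at 6.
671 hashes to 1; slot 1 is free => place at 1.
513 hashes to 12; slot 12 is free => place at 12.
77 hashes to 9; slot 9 is free => place at 9.
740 hashes to 9; 9 taken => place at 10.
876 hashes to 9; 9,10 taken => place at 13.
267 hashes to 16; slot 16 is free => place at 16.
672 hashes to 9; 9,10,13,1 taken => place at 8.
Table: [—, 671, —, —, —, —, 712, 302, 672, 77, 740, —, 513, 876, —, —, 267]

5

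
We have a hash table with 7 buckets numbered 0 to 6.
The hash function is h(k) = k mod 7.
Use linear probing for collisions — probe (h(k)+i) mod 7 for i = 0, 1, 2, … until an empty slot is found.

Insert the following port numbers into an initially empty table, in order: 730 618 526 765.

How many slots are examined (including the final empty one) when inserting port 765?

3

730: h=2 => slot 2
618: h=2, probe 2,3 => slot 3
526: h=1 => slot 1
765: h=2, probe 2,3,4 => slot 4
Table: [∅, 526, 730, 618, 765, ∅, ∅]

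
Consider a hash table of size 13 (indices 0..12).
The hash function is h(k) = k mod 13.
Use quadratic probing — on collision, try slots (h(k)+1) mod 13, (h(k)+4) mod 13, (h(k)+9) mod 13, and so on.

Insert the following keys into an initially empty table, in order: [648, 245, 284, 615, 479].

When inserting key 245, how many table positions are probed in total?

2

648: h=11 -> slot 11
245: h=11, probe 11,12 -> slot 12
284: h=11, probe 11,12,2 -> slot 2
615: h=4 -> slot 4
479: h=11, probe 11,12,2,7 -> slot 7
Table: [∅, ∅, 284, ∅, 615, ∅, ∅, 479, ∅, ∅, ∅, 648, 245]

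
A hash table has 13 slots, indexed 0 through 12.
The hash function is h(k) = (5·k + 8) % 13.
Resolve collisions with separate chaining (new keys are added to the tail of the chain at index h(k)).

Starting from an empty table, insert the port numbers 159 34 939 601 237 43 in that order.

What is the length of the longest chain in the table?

159 → bucket 10
34 → bucket 9
939 → bucket 10 (collision)
601 → bucket 10 (collision)
237 → bucket 10 (collision)
43 → bucket 2
Final buckets:
0: -
1: -
2: 43
3: -
4: -
5: -
6: -
7: -
8: -
9: 34
10: 159 -> 939 -> 601 -> 237
11: -
12: -

4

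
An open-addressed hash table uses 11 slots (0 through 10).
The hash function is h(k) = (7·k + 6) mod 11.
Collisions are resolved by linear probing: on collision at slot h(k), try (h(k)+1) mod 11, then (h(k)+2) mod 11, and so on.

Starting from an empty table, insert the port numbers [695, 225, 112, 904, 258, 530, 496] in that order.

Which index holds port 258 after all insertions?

695 hashes to 9; slot 9 is free -> place at 9.
225 hashes to 8; slot 8 is free -> place at 8.
112 hashes to 9; 9 taken -> place at 10.
904 hashes to 9; 9,10 taken -> place at 0.
258 hashes to 8; 8,9,10,0 taken -> place at 1.
530 hashes to 9; 9,10,0,1 taken -> place at 2.
496 hashes to 2; 2 taken -> place at 3.
Table: [904, 258, 530, 496, —, —, —, —, 225, 695, 112]

1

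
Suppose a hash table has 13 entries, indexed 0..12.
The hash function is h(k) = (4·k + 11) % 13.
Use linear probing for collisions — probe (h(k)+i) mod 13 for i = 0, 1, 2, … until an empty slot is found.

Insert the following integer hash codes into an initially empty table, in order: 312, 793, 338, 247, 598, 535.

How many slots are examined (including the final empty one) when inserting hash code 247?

4

312 hashes to 11; slot 11 is free -> place at 11.
793 hashes to 11; 11 taken -> place at 12.
338 hashes to 11; 11,12 taken -> place at 0.
247 hashes to 11; 11,12,0 taken -> place at 1.
598 hashes to 11; 11,12,0,1 taken -> place at 2.
535 hashes to 6; slot 6 is free -> place at 6.
Table: [338, 247, 598, _, _, _, 535, _, _, _, _, 312, 793]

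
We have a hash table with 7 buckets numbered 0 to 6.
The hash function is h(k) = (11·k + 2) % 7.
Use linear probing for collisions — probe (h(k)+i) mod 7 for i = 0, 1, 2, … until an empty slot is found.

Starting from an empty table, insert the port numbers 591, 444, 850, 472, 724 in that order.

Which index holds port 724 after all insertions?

4

591 hashes to 0; slot 0 is free → place at 0.
444 hashes to 0; 0 taken → place at 1.
850 hashes to 0; 0,1 taken → place at 2.
472 hashes to 0; 0,1,2 taken → place at 3.
724 hashes to 0; 0,1,2,3 taken → place at 4.
Table: [591, 444, 850, 472, 724, -, -]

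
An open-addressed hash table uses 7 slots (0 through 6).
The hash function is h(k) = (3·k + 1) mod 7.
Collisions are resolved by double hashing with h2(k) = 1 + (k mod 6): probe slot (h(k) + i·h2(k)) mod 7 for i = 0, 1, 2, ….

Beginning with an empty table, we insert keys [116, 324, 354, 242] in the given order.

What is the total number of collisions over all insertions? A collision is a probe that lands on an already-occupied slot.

3

116: h=6 → slot 6
324: h=0 → slot 0
354: h=6, h2=1, probe 6,0,1 → slot 1
242: h=6, h2=3, probe 6,2 → slot 2
Table: [324, 354, 242, _, _, _, 116]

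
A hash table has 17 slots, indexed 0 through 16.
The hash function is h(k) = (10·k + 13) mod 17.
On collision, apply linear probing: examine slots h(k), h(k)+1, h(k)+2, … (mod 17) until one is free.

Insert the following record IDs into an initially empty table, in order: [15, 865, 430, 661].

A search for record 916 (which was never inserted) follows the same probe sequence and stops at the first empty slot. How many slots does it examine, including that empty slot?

5

15 hashes to 10; slot 10 is free => place at 10.
865 hashes to 10; 10 taken => place at 11.
430 hashes to 12; slot 12 is free => place at 12.
661 hashes to 10; 10,11,12 taken => place at 13.
Table: [∅, ∅, ∅, ∅, ∅, ∅, ∅, ∅, ∅, ∅, 15, 865, 430, 661, ∅, ∅, ∅]
Lookup 916: h=10, probe 10,11,12,13,14 → slot 14 empty, not found.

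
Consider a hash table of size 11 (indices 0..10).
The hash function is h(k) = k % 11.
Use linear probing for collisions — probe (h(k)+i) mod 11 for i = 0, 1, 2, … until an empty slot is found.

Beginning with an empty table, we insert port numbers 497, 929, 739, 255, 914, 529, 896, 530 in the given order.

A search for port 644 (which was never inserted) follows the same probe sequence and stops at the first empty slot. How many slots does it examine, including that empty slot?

Insert 497: h=2, slot 2 empty -> index 2.
Insert 929: h=5, slot 5 empty -> index 5.
Insert 739: h=2, slot 2 occupied -> index 3.
Insert 255: h=2, slots 2,3 occupied -> index 4.
Insert 914: h=1, slot 1 empty -> index 1.
Insert 529: h=1, slots 1,2,3,4,5 occupied -> index 6.
Insert 896: h=5, slots 5,6 occupied -> index 7.
Insert 530: h=2, slots 2,3,4,5,6,7 occupied -> index 8.
Table: [—, 914, 497, 739, 255, 929, 529, 896, 530, —, —]
Lookup 644: h=6, probe 6,7,8,9 → slot 9 empty, not found.

4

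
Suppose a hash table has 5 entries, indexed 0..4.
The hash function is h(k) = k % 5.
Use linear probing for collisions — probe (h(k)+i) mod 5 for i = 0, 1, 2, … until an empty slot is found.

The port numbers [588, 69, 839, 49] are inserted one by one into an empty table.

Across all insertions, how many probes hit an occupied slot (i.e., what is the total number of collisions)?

Insert 588: h=3, slot 3 empty -> index 3.
Insert 69: h=4, slot 4 empty -> index 4.
Insert 839: h=4, slot 4 occupied -> index 0.
Insert 49: h=4, slots 4,0 occupied -> index 1.
Table: [839, 49, —, 588, 69]

3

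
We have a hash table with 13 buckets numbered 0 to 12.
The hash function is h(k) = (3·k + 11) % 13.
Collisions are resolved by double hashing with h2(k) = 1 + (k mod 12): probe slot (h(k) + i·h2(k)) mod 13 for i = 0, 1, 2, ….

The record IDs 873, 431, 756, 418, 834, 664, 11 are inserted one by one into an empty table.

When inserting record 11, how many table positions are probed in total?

Insert 873: h=4, slot 4 empty → index 4.
Insert 431: h=4, h2=12, slot 4 occupied → index 3.
Insert 756: h=4, h2=1, slot 4 occupied → index 5.
Insert 418: h=4, h2=11, slot 4 occupied → index 2.
Insert 834: h=4, h2=7, slot 4 occupied → index 11.
Insert 664: h=1, slot 1 empty → index 1.
Insert 11: h=5, h2=12, slots 5,4,3,2,1 occupied → index 0.
Table: [11, 664, 418, 431, 873, 756, -, -, -, -, -, 834, -]

6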